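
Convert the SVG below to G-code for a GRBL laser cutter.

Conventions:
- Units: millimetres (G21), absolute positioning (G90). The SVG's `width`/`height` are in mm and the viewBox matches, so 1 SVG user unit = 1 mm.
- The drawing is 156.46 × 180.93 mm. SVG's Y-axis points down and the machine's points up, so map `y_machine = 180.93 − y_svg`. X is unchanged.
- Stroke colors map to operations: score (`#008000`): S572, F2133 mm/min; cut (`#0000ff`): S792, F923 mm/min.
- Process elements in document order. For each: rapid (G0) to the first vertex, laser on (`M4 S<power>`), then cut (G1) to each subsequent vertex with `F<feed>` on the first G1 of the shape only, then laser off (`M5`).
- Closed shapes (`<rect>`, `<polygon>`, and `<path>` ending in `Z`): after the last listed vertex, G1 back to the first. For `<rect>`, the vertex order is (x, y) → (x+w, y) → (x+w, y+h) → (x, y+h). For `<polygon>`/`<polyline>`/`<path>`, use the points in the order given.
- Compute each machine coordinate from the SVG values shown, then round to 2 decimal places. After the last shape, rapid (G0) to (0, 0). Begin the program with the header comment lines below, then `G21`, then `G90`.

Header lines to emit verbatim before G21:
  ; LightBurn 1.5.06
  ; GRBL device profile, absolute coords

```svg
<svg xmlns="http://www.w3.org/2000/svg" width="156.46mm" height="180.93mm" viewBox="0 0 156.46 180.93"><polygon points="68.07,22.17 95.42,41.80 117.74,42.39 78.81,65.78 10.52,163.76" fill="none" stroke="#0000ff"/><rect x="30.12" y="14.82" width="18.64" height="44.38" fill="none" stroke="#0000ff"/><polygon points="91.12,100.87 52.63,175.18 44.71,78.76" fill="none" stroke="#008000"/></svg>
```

viewBox `0 0 156.46 180.93` with mm width/height → 1 unit = 1 mm. Flip: y_m = 180.93 − y_svg.

**Shape 1** — `<polygon>` closed polygon, stroke `#0000ff` → cut (S792, F923). Machine vertices: (68.07,158.76) → (95.42,139.13) → (117.74,138.54) → (78.81,115.15) → (10.52,17.17) → (68.07,158.76). Closed: final G1 returns to the first vertex.

**Shape 2** — `<rect>` rectangle, stroke `#0000ff` → cut (S792, F923). Machine vertices: (30.12,166.11) → (48.76,166.11) → (48.76,121.73) → (30.12,121.73) → (30.12,166.11). Closed: final G1 returns to the first vertex.

**Shape 3** — `<polygon>` closed polygon, stroke `#008000` → score (S572, F2133). Machine vertices: (91.12,80.06) → (52.63,5.75) → (44.71,102.17) → (91.12,80.06). Closed: final G1 returns to the first vertex.

; LightBurn 1.5.06
; GRBL device profile, absolute coords
G21
G90
G0 X68.07 Y158.76
M4 S792
G1 X95.42 Y139.13 F923
G1 X117.74 Y138.54
G1 X78.81 Y115.15
G1 X10.52 Y17.17
G1 X68.07 Y158.76
M5
G0 X30.12 Y166.11
M4 S792
G1 X48.76 Y166.11 F923
G1 X48.76 Y121.73
G1 X30.12 Y121.73
G1 X30.12 Y166.11
M5
G0 X91.12 Y80.06
M4 S572
G1 X52.63 Y5.75 F2133
G1 X44.71 Y102.17
G1 X91.12 Y80.06
M5
G0 X0.00 Y0.00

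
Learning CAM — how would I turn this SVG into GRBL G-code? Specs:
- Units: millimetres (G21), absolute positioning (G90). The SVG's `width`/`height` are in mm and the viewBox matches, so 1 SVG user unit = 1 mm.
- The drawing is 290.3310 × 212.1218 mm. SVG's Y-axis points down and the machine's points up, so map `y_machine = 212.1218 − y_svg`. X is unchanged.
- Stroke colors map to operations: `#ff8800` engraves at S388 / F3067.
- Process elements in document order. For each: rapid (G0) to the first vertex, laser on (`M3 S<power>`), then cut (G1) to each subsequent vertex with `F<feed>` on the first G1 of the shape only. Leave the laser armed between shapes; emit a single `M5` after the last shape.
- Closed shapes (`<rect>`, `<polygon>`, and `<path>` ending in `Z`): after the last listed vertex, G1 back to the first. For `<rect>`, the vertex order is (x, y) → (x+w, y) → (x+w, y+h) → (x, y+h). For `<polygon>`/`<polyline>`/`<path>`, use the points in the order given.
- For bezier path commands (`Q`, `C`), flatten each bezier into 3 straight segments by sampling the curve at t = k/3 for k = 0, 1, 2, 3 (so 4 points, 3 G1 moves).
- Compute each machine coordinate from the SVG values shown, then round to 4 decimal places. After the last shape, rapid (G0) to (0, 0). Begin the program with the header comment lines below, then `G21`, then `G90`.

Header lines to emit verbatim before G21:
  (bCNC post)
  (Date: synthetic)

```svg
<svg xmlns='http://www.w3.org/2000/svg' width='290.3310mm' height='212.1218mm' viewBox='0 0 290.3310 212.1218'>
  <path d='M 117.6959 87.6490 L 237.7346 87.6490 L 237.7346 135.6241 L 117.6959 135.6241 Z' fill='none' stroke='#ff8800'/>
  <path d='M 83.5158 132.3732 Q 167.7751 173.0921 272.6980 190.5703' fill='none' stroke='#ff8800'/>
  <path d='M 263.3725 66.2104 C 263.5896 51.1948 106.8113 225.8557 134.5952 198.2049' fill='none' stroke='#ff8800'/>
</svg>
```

1 u = 1 mm; y_m = 212.1218 − y.

[1] `<path>` rectangle, #ff8800→engrave S388 F3067: (117.6959,124.4728) → (237.7346,124.4728) → (237.7346,76.4977) → (117.6959,76.4977) → (117.6959,124.4728) (closed)

[2] `<path>` quadratic bezier, #ff8800→engrave S388 F3067: (83.5158,79.7486) → (141.9846,55.1850) → (205.0454,35.7859) → (272.6980,21.5515)

[3] `<path>` cubic bezier, #ff8800→engrave S388 F3067: (263.3725,145.9114) → (223.9081,112.2196) → (155.6818,39.1853) → (134.5952,13.9169)

(bCNC post)
(Date: synthetic)
G21
G90
G0 X117.6959 Y124.4728
M3 S388
G1 X237.7346 Y124.4728 F3067
G1 X237.7346 Y76.4977
G1 X117.6959 Y76.4977
G1 X117.6959 Y124.4728
G0 X83.5158 Y79.7486
M3 S388
G1 X141.9846 Y55.1850 F3067
G1 X205.0454 Y35.7859
G1 X272.6980 Y21.5515
G0 X263.3725 Y145.9114
M3 S388
G1 X223.9081 Y112.2196 F3067
G1 X155.6818 Y39.1853
G1 X134.5952 Y13.9169
M5
G0 X0.0000 Y0.0000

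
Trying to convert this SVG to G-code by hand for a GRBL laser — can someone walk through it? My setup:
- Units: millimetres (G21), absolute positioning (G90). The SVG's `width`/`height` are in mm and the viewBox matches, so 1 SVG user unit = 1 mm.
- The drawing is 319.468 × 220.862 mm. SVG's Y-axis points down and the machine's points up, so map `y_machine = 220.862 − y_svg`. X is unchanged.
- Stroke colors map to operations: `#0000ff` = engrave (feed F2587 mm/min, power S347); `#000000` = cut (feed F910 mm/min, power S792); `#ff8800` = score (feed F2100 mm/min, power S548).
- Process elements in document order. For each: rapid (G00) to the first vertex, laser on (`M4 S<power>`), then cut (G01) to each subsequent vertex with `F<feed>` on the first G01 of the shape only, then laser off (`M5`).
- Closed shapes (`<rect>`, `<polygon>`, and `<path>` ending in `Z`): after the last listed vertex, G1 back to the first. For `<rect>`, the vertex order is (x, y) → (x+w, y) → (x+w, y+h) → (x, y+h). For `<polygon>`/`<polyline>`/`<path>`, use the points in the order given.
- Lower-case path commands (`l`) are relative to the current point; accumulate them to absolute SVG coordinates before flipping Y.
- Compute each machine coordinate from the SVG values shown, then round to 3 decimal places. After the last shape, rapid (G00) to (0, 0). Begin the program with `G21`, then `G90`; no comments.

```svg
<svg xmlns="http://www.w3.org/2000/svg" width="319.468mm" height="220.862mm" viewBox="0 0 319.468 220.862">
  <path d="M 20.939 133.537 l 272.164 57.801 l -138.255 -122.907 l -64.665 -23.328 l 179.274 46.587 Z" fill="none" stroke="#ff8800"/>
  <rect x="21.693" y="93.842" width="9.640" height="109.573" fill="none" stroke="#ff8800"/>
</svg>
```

G21
G90
G00 X20.939 Y87.325
M4 S548
G01 X293.103 Y29.524 F2100
G01 X154.848 Y152.431
G01 X90.183 Y175.759
G01 X269.457 Y129.172
G01 X20.939 Y87.325
M5
G00 X21.693 Y127.020
M4 S548
G01 X31.333 Y127.020 F2100
G01 X31.333 Y17.447
G01 X21.693 Y17.447
G01 X21.693 Y127.020
M5
G00 X0.000 Y0.000

viewBox `0 0 319.468 220.862` with mm width/height → 1 unit = 1 mm. Flip: y_m = 220.862 − y_svg.

**Shape 1** — `<path>` closed polygon, stroke `#ff8800` → score (S548, F2100). Machine vertices: (20.939,87.325) → (293.103,29.524) → (154.848,152.431) → (90.183,175.759) → (269.457,129.172) → (20.939,87.325). Closed: final G1 returns to the first vertex.

**Shape 2** — `<rect>` rectangle, stroke `#ff8800` → score (S548, F2100). Machine vertices: (21.693,127.020) → (31.333,127.020) → (31.333,17.447) → (21.693,17.447) → (21.693,127.020). Closed: final G1 returns to the first vertex.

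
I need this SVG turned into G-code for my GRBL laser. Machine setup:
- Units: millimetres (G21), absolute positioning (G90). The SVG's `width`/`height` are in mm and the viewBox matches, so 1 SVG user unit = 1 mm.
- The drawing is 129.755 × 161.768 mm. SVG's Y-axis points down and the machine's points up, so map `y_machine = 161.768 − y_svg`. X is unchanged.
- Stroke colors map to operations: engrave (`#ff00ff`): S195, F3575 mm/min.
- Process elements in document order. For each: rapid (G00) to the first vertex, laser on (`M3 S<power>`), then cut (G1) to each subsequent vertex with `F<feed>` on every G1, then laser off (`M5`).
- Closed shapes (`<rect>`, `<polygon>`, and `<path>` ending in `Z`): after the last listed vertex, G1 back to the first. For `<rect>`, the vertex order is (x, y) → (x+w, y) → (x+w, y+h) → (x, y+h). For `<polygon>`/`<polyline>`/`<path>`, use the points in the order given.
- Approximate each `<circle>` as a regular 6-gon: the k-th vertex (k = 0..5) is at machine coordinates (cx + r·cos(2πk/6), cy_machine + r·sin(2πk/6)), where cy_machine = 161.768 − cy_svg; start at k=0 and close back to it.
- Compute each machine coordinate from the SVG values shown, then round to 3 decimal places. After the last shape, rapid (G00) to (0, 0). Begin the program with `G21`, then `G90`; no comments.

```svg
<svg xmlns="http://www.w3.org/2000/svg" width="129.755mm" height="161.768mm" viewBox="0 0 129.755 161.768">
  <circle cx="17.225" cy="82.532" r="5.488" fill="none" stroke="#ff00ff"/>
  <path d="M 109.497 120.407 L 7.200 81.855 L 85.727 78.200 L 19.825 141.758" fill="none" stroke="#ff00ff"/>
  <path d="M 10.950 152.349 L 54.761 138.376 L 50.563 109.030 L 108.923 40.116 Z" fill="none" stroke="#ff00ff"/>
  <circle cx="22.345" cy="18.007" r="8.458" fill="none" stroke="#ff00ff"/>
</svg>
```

viewBox `0 0 129.755 161.768` with mm width/height → 1 unit = 1 mm. Flip: y_m = 161.768 − y_svg.

**Shape 1** — `<circle>` circle, stroke `#ff00ff` → engrave (S195, F3575). Machine vertices: (22.713,79.236) → (19.969,83.989) → (14.481,83.989) → (11.737,79.236) → (14.481,74.483) → (19.969,74.483) → (22.713,79.236). Closed: final G1 returns to the first vertex.

**Shape 2** — `<path>` open polyline, stroke `#ff00ff` → engrave (S195, F3575). Machine vertices: (109.497,41.361) → (7.200,79.913) → (85.727,83.568) → (19.825,20.010). Open path.

**Shape 3** — `<path>` closed polygon, stroke `#ff00ff` → engrave (S195, F3575). Machine vertices: (10.950,9.419) → (54.761,23.392) → (50.563,52.738) → (108.923,121.652) → (10.950,9.419). Closed: final G1 returns to the first vertex.

**Shape 4** — `<circle>` circle, stroke `#ff00ff` → engrave (S195, F3575). Machine vertices: (30.803,143.761) → (26.574,151.086) → (18.116,151.086) → (13.887,143.761) → (18.116,136.436) → (26.574,136.436) → (30.803,143.761). Closed: final G1 returns to the first vertex.

G21
G90
G00 X22.713 Y79.236
M3 S195
G1 X19.969 Y83.989 F3575
G1 X14.481 Y83.989 F3575
G1 X11.737 Y79.236 F3575
G1 X14.481 Y74.483 F3575
G1 X19.969 Y74.483 F3575
G1 X22.713 Y79.236 F3575
M5
G00 X109.497 Y41.361
M3 S195
G1 X7.200 Y79.913 F3575
G1 X85.727 Y83.568 F3575
G1 X19.825 Y20.010 F3575
M5
G00 X10.950 Y9.419
M3 S195
G1 X54.761 Y23.392 F3575
G1 X50.563 Y52.738 F3575
G1 X108.923 Y121.652 F3575
G1 X10.950 Y9.419 F3575
M5
G00 X30.803 Y143.761
M3 S195
G1 X26.574 Y151.086 F3575
G1 X18.116 Y151.086 F3575
G1 X13.887 Y143.761 F3575
G1 X18.116 Y136.436 F3575
G1 X26.574 Y136.436 F3575
G1 X30.803 Y143.761 F3575
M5
G00 X0.000 Y0.000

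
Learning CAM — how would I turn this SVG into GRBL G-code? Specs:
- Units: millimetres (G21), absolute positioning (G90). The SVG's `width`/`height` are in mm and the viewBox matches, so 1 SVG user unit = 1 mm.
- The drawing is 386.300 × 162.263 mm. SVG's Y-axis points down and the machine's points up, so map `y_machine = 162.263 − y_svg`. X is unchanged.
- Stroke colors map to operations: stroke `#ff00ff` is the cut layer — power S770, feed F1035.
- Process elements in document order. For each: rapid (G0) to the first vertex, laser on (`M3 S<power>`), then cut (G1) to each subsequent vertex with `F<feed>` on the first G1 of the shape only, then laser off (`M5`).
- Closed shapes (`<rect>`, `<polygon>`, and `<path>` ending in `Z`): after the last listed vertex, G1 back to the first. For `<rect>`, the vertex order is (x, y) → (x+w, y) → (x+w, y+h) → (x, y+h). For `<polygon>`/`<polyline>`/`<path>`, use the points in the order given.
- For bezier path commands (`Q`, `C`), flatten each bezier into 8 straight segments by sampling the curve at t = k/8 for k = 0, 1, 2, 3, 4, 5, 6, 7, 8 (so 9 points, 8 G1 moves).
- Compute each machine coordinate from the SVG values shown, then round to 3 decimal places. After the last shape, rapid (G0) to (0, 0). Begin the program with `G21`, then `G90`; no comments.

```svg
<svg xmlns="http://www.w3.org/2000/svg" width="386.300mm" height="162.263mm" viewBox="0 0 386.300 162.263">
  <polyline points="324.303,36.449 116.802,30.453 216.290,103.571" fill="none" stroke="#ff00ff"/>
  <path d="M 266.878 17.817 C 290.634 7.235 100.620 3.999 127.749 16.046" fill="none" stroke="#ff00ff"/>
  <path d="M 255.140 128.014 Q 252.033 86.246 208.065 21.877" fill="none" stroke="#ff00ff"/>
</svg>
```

G21
G90
G0 X324.303 Y125.814
M3 S770
G1 X116.802 Y131.810 F1035
G1 X216.290 Y58.692
M5
G0 X266.878 Y144.446
M3 S770
G1 X266.608 Y148.054 F1035
G1 X251.346 Y150.881
G1 X226.143 Y152.833
G1 X196.049 Y153.817
G1 X166.112 Y153.741
G1 X141.384 Y152.511
G1 X126.913 Y150.034
G1 X127.749 Y146.217
M5
G0 X255.140 Y34.249
M3 S770
G1 X253.725 Y45.044 F1035
G1 X251.033 Y56.546
G1 X247.064 Y68.753
G1 X241.818 Y81.667
G1 X235.295 Y95.288
G1 X227.495 Y109.614
G1 X218.419 Y124.647
G1 X208.065 Y140.386
M5
G0 X0.000 Y0.000

1 u = 1 mm; y_m = 162.263 − y.

[1] `<polyline>` open polyline, #ff00ff→cut S770 F1035: (324.303,125.814) → (116.802,131.810) → (216.290,58.692)

[2] `<path>` cubic bezier, #ff00ff→cut S770 F1035: (266.878,144.446) → (266.608,148.054) → (251.346,150.881) → (226.143,152.833) → (196.049,153.817) → (166.112,153.741) → (141.384,152.511) → (126.913,150.034) → (127.749,146.217)

[3] `<path>` quadratic bezier, #ff00ff→cut S770 F1035: (255.140,34.249) → (253.725,45.044) → (251.033,56.546) → (247.064,68.753) → (241.818,81.667) → (235.295,95.288) → (227.495,109.614) → (218.419,124.647) → (208.065,140.386)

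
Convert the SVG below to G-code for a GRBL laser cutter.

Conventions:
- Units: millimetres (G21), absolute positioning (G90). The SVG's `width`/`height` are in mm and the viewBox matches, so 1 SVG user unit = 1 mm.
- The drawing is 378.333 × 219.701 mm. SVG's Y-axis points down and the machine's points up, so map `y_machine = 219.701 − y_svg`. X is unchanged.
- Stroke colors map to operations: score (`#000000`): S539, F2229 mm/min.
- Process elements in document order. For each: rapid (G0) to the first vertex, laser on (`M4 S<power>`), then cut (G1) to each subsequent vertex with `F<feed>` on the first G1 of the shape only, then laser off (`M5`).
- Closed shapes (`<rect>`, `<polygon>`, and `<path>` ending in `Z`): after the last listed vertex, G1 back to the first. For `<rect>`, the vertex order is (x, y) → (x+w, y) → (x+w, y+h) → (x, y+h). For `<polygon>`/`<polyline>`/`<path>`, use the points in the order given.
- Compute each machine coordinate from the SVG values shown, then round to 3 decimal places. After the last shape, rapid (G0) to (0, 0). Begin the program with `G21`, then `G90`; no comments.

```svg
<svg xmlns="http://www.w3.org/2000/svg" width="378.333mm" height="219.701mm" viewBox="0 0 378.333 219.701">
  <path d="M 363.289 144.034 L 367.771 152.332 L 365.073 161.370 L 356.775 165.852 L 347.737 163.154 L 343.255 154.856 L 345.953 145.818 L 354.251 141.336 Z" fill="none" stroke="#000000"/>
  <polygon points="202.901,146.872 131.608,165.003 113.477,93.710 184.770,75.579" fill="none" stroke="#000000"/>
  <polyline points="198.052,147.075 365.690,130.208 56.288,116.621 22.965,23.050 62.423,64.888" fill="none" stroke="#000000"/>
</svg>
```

1 u = 1 mm; y_m = 219.701 − y.

[1] `<path>` regular polygon, #000000→score S539 F2229: (363.289,75.667) → (367.771,67.369) → (365.073,58.331) → (356.775,53.849) → (347.737,56.547) → (343.255,64.845) → (345.953,73.883) → (354.251,78.365) → (363.289,75.667) (closed)

[2] `<polygon>` regular polygon, #000000→score S539 F2229: (202.901,72.829) → (131.608,54.698) → (113.477,125.991) → (184.770,144.122) → (202.901,72.829) (closed)

[3] `<polyline>` open polyline, #000000→score S539 F2229: (198.052,72.626) → (365.690,89.493) → (56.288,103.080) → (22.965,196.651) → (62.423,154.813)

G21
G90
G0 X363.289 Y75.667
M4 S539
G1 X367.771 Y67.369 F2229
G1 X365.073 Y58.331
G1 X356.775 Y53.849
G1 X347.737 Y56.547
G1 X343.255 Y64.845
G1 X345.953 Y73.883
G1 X354.251 Y78.365
G1 X363.289 Y75.667
M5
G0 X202.901 Y72.829
M4 S539
G1 X131.608 Y54.698 F2229
G1 X113.477 Y125.991
G1 X184.770 Y144.122
G1 X202.901 Y72.829
M5
G0 X198.052 Y72.626
M4 S539
G1 X365.690 Y89.493 F2229
G1 X56.288 Y103.080
G1 X22.965 Y196.651
G1 X62.423 Y154.813
M5
G0 X0.000 Y0.000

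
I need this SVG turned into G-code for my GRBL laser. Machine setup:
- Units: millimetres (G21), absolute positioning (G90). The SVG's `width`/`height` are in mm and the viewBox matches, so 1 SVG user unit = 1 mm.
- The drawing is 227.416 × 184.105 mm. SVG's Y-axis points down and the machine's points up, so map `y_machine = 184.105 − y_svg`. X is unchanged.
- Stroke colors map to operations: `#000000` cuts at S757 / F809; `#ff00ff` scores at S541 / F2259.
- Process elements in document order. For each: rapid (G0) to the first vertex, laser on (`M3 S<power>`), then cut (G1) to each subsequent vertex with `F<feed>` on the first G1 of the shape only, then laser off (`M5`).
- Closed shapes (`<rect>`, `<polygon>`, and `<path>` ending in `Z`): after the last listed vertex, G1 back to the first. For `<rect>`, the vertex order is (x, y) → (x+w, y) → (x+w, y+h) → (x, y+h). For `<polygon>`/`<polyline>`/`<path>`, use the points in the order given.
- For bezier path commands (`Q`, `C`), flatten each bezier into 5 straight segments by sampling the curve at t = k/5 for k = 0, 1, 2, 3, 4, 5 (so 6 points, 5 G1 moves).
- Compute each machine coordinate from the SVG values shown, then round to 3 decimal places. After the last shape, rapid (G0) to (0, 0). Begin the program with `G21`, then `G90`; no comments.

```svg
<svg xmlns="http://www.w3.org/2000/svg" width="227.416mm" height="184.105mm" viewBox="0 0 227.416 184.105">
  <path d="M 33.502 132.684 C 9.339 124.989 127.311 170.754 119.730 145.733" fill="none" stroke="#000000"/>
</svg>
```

G21
G90
G0 X33.502 Y51.421
M3 S757
G1 X33.919 Y50.617 F809
G1 X55.599 Y42.946
G1 X85.694 Y34.372
G1 X111.354 Y30.860
G1 X119.730 Y38.372
M5
G0 X0.000 Y0.000

Since the viewBox matches the mm dimensions, user units are millimetres directly. The only transform is the Y-flip y_m = 184.105 − y_svg.

Shape 1 is a cubic bezier drawn with `<path>`. Its stroke #000000 means cut at S757, F809. After flipping Y the toolpath is (33.502,51.421) → (33.919,50.617) → (55.599,42.946) → (85.694,34.372) → (111.354,30.860) → (119.730,38.372).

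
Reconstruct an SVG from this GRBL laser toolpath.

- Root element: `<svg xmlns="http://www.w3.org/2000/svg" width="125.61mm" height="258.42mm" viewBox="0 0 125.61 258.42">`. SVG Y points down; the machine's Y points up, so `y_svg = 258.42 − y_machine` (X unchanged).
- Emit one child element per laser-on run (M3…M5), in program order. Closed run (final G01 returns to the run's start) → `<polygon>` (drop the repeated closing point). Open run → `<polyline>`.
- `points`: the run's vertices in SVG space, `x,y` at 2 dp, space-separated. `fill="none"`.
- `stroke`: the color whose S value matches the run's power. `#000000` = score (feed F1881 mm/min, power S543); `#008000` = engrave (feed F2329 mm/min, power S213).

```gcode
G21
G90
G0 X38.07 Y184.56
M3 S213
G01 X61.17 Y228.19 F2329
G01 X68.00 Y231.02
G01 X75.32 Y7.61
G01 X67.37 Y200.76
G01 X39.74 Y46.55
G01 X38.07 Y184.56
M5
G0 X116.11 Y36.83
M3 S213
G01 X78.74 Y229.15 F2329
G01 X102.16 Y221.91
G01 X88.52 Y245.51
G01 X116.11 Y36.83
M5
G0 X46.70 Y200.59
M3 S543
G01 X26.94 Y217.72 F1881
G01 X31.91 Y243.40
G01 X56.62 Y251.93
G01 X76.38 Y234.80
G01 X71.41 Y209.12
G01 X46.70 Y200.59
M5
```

<svg xmlns="http://www.w3.org/2000/svg" width="125.61mm" height="258.42mm" viewBox="0 0 125.61 258.42">
  <polygon points="38.07,73.86 61.17,30.23 68.00,27.40 75.32,250.81 67.37,57.66 39.74,211.87" fill="none" stroke="#008000"/>
  <polygon points="116.11,221.59 78.74,29.27 102.16,36.51 88.52,12.91" fill="none" stroke="#008000"/>
  <polygon points="46.70,57.83 26.94,40.70 31.91,15.02 56.62,6.49 76.38,23.62 71.41,49.30" fill="none" stroke="#000000"/>
</svg>

Machine Y-up, SVG Y-down with viewBox height 258.42, so y_svg = 258.42 − y_machine; X carries over.

Run 1: the run's S213 means `#008000` (engrave). The run returns to its start, so emit a `<polygon>` with points (Y-flipped): 38.07,73.86 61.17,30.23 68.00,27.40 75.32,250.81 67.37,57.66 39.74,211.87.

Run 2: S213 ⇒ engrave layer `#008000`. The run returns to its start, so emit a `<polygon>` with points (Y-flipped): 116.11,221.59 78.74,29.27 102.16,36.51 88.52,12.91.

Run 3: power S543 maps to stroke `#000000` (score). The run returns to its start, so emit a `<polygon>` with points (Y-flipped): 46.70,57.83 26.94,40.70 31.91,15.02 56.62,6.49 76.38,23.62 71.41,49.30.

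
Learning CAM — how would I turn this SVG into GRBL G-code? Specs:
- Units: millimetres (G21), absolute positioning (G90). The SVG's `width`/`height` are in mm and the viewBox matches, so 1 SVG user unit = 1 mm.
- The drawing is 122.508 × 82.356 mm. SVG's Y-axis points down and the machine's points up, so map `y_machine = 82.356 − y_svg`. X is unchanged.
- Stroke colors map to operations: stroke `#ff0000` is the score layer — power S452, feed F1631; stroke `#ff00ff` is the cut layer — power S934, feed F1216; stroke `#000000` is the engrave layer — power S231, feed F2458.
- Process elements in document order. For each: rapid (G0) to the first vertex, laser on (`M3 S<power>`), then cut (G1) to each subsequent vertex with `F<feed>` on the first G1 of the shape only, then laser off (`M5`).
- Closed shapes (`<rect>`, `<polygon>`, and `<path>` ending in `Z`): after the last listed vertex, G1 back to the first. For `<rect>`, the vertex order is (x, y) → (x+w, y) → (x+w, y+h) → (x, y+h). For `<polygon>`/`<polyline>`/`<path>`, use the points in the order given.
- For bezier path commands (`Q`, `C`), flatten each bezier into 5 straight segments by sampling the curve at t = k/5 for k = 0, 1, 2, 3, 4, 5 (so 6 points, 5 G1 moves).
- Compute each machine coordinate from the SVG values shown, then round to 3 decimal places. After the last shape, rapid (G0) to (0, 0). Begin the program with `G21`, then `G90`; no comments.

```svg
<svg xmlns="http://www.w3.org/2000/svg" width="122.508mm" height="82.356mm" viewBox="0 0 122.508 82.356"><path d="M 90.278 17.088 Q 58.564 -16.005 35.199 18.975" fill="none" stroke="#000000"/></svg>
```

viewBox `0 0 122.508 82.356` with mm width/height → 1 unit = 1 mm. Flip: y_m = 82.356 − y_svg.

**Shape 1** — `<path>` quadratic bezier, stroke `#000000` → engrave (S231, F2458). Control points (SVG): P0=(90.278,17.088), P1=(58.564,-16.005), P2=(35.199,18.975); sampled at t=k/5. Machine vertices: (90.278,65.268) → (77.926,75.782) → (66.243,80.851) → (55.227,80.473) → (44.879,74.650) → (35.199,63.381). Open path.

G21
G90
G0 X90.278 Y65.268
M3 S231
G1 X77.926 Y75.782 F2458
G1 X66.243 Y80.851
G1 X55.227 Y80.473
G1 X44.879 Y74.650
G1 X35.199 Y63.381
M5
G0 X0.000 Y0.000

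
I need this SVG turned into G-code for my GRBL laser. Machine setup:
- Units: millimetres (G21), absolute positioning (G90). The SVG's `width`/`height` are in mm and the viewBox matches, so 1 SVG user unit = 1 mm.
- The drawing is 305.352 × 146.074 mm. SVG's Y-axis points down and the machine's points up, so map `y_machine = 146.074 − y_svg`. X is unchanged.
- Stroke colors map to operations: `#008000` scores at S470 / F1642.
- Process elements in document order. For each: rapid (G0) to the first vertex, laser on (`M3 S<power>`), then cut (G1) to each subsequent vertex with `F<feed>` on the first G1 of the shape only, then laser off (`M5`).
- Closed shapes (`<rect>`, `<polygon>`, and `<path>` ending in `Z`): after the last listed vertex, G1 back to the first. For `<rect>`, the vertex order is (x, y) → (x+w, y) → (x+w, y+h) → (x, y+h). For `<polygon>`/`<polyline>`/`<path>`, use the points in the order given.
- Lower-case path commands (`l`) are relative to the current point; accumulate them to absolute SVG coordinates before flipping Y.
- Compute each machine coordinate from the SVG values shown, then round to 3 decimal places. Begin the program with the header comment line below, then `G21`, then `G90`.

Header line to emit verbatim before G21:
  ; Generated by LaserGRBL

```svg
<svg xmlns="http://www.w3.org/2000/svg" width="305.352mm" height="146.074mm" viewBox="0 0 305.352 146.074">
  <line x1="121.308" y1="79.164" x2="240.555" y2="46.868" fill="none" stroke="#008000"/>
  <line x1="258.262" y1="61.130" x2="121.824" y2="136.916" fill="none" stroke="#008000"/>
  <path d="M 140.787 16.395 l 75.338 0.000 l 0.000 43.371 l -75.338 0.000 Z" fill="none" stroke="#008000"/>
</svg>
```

; Generated by LaserGRBL
G21
G90
G0 X121.308 Y66.910
M3 S470
G1 X240.555 Y99.206 F1642
M5
G0 X258.262 Y84.944
M3 S470
G1 X121.824 Y9.158 F1642
M5
G0 X140.787 Y129.679
M3 S470
G1 X216.125 Y129.679 F1642
G1 X216.125 Y86.308
G1 X140.787 Y86.308
G1 X140.787 Y129.679
M5

1 u = 1 mm; y_m = 146.074 − y.

[1] `<line>` line segment, #008000→score S470 F1642: (121.308,66.910) → (240.555,99.206)

[2] `<line>` line segment, #008000→score S470 F1642: (258.262,84.944) → (121.824,9.158)

[3] `<path>` rectangle, #008000→score S470 F1642: (140.787,129.679) → (216.125,129.679) → (216.125,86.308) → (140.787,86.308) → (140.787,129.679) (closed)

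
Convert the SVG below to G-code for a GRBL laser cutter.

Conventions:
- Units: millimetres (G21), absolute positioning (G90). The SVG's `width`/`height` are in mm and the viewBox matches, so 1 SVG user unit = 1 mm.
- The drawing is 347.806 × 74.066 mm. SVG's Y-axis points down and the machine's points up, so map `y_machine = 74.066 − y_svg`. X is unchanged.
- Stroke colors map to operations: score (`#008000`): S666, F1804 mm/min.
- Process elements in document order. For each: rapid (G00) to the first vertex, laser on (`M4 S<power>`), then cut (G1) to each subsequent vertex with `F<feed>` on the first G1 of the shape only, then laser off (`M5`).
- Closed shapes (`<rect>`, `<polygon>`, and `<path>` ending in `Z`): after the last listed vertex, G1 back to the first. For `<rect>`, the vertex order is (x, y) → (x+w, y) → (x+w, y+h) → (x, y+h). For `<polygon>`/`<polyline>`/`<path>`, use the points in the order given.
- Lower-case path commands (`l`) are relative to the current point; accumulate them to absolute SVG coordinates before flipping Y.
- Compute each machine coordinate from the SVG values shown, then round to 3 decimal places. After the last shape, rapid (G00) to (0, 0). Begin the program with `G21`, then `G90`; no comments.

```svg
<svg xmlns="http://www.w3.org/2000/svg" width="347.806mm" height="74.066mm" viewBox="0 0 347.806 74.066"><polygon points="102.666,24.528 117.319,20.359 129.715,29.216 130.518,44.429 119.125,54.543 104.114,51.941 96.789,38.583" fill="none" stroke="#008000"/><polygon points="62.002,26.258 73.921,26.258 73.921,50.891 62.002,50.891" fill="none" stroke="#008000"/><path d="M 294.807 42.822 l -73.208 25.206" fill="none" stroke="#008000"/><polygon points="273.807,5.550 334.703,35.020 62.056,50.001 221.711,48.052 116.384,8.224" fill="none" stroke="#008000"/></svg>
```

G21
G90
G00 X102.666 Y49.538
M4 S666
G1 X117.319 Y53.707 F1804
G1 X129.715 Y44.850
G1 X130.518 Y29.637
G1 X119.125 Y19.523
G1 X104.114 Y22.125
G1 X96.789 Y35.483
G1 X102.666 Y49.538
M5
G00 X62.002 Y47.808
M4 S666
G1 X73.921 Y47.808 F1804
G1 X73.921 Y23.175
G1 X62.002 Y23.175
G1 X62.002 Y47.808
M5
G00 X294.807 Y31.244
M4 S666
G1 X221.599 Y6.038 F1804
M5
G00 X273.807 Y68.516
M4 S666
G1 X334.703 Y39.046 F1804
G1 X62.056 Y24.065
G1 X221.711 Y26.014
G1 X116.384 Y65.842
G1 X273.807 Y68.516
M5
G00 X0.000 Y0.000

viewBox `0 0 347.806 74.066` with mm width/height → 1 unit = 1 mm. Flip: y_m = 74.066 − y_svg.

**Shape 1** — `<polygon>` regular polygon, stroke `#008000` → score (S666, F1804). Machine vertices: (102.666,49.538) → (117.319,53.707) → (129.715,44.850) → (130.518,29.637) → (119.125,19.523) → (104.114,22.125) → (96.789,35.483) → (102.666,49.538). Closed: final G1 returns to the first vertex.

**Shape 2** — `<polygon>` rectangle, stroke `#008000` → score (S666, F1804). Machine vertices: (62.002,47.808) → (73.921,47.808) → (73.921,23.175) → (62.002,23.175) → (62.002,47.808). Closed: final G1 returns to the first vertex.

**Shape 3** — `<path>` line segment, stroke `#008000` → score (S666, F1804). Machine vertices: (294.807,31.244) → (221.599,6.038). Open path.

**Shape 4** — `<polygon>` closed polygon, stroke `#008000` → score (S666, F1804). Machine vertices: (273.807,68.516) → (334.703,39.046) → (62.056,24.065) → (221.711,26.014) → (116.384,65.842) → (273.807,68.516). Closed: final G1 returns to the first vertex.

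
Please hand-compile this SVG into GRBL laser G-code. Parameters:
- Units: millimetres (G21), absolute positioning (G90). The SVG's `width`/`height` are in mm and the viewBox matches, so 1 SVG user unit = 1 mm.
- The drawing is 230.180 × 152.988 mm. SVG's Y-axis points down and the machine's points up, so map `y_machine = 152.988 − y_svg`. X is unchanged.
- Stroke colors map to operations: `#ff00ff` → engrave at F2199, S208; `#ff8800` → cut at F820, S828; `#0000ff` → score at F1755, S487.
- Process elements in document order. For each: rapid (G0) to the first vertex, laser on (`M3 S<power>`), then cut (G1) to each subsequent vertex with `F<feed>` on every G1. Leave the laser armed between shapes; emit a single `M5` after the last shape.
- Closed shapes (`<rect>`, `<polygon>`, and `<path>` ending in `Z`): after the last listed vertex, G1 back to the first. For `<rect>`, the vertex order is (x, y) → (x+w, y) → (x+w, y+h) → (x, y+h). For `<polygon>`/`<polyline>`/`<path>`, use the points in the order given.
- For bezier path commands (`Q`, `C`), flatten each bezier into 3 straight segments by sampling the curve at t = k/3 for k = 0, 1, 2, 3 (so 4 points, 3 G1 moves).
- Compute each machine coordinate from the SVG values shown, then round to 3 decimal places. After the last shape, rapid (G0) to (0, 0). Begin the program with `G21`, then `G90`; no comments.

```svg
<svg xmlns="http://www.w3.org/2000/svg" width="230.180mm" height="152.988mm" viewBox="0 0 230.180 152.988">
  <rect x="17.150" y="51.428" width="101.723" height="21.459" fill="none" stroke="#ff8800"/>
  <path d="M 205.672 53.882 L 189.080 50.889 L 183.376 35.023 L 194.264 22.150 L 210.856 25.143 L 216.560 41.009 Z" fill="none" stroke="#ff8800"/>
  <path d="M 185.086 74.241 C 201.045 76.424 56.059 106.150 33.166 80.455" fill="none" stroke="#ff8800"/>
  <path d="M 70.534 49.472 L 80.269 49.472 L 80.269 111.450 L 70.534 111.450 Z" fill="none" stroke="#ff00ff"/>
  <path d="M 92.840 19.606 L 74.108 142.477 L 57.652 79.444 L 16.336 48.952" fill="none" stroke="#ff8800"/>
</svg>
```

1 u = 1 mm; y_m = 152.988 − y.

[1] `<rect>` rectangle, #ff8800→cut S828 F820: (17.150,101.560) → (118.873,101.560) → (118.873,80.101) → (17.150,80.101) → (17.150,101.560) (closed)

[2] `<path>` regular polygon, #ff8800→cut S828 F820: (205.672,99.106) → (189.080,102.099) → (183.376,117.965) → (194.264,130.838) → (210.856,127.845) → (216.560,111.979) → (205.672,99.106) (closed)

[3] `<path>` cubic bezier, #ff8800→cut S828 F820: (185.086,78.747) → (157.880,70.456) → (86.274,62.239) → (33.166,72.533)

[4] `<path>` rectangle, #ff00ff→engrave S208 F2199: (70.534,103.516) → (80.269,103.516) → (80.269,41.538) → (70.534,41.538) → (70.534,103.516) (closed)

[5] `<path>` open polyline, #ff8800→cut S828 F820: (92.840,133.382) → (74.108,10.511) → (57.652,73.544) → (16.336,104.036)

G21
G90
G0 X17.150 Y101.560
M3 S828
G1 X118.873 Y101.560 F820
G1 X118.873 Y80.101 F820
G1 X17.150 Y80.101 F820
G1 X17.150 Y101.560 F820
G0 X205.672 Y99.106
M3 S828
G1 X189.080 Y102.099 F820
G1 X183.376 Y117.965 F820
G1 X194.264 Y130.838 F820
G1 X210.856 Y127.845 F820
G1 X216.560 Y111.979 F820
G1 X205.672 Y99.106 F820
G0 X185.086 Y78.747
M3 S828
G1 X157.880 Y70.456 F820
G1 X86.274 Y62.239 F820
G1 X33.166 Y72.533 F820
G0 X70.534 Y103.516
M3 S208
G1 X80.269 Y103.516 F2199
G1 X80.269 Y41.538 F2199
G1 X70.534 Y41.538 F2199
G1 X70.534 Y103.516 F2199
G0 X92.840 Y133.382
M3 S828
G1 X74.108 Y10.511 F820
G1 X57.652 Y73.544 F820
G1 X16.336 Y104.036 F820
M5
G0 X0.000 Y0.000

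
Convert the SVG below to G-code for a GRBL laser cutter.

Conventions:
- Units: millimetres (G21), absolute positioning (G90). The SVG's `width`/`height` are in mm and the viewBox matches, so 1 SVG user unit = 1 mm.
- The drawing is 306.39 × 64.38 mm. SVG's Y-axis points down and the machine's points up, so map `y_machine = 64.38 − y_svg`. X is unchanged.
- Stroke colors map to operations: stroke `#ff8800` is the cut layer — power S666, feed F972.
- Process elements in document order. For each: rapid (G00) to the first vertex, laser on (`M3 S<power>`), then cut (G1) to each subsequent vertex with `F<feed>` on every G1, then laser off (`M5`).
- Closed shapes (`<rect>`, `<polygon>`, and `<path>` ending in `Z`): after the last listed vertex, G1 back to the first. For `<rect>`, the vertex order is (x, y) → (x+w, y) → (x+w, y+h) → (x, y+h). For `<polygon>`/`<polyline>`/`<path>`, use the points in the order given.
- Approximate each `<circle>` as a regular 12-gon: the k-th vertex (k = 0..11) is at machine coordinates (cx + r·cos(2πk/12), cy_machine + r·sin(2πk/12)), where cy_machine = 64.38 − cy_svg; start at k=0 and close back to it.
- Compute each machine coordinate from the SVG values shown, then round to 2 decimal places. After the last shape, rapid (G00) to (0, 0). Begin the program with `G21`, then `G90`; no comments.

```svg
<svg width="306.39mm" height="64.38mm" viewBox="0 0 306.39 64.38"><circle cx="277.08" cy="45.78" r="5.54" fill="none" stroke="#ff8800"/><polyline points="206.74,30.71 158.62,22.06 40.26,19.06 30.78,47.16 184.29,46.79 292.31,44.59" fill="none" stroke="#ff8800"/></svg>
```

viewBox `0 0 306.39 64.38` with mm width/height → 1 unit = 1 mm. Flip: y_m = 64.38 − y_svg.

**Shape 1** — `<circle>` circle, stroke `#ff8800` → cut (S666, F972). Machine vertices: (282.62,18.60) → (281.88,21.37) → (279.85,23.40) → (277.08,24.14) → (274.31,23.40) → (272.28,21.37) → (271.54,18.60) → (272.28,15.83) → (274.31,13.80) → (277.08,13.06) → (279.85,13.80) → (281.88,15.83) → (282.62,18.60). Closed: final G1 returns to the first vertex.

**Shape 2** — `<polyline>` open polyline, stroke `#ff8800` → cut (S666, F972). Machine vertices: (206.74,33.67) → (158.62,42.32) → (40.26,45.32) → (30.78,17.22) → (184.29,17.59) → (292.31,19.79). Open path.

G21
G90
G00 X282.62 Y18.60
M3 S666
G1 X281.88 Y21.37 F972
G1 X279.85 Y23.40 F972
G1 X277.08 Y24.14 F972
G1 X274.31 Y23.40 F972
G1 X272.28 Y21.37 F972
G1 X271.54 Y18.60 F972
G1 X272.28 Y15.83 F972
G1 X274.31 Y13.80 F972
G1 X277.08 Y13.06 F972
G1 X279.85 Y13.80 F972
G1 X281.88 Y15.83 F972
G1 X282.62 Y18.60 F972
M5
G00 X206.74 Y33.67
M3 S666
G1 X158.62 Y42.32 F972
G1 X40.26 Y45.32 F972
G1 X30.78 Y17.22 F972
G1 X184.29 Y17.59 F972
G1 X292.31 Y19.79 F972
M5
G00 X0.00 Y0.00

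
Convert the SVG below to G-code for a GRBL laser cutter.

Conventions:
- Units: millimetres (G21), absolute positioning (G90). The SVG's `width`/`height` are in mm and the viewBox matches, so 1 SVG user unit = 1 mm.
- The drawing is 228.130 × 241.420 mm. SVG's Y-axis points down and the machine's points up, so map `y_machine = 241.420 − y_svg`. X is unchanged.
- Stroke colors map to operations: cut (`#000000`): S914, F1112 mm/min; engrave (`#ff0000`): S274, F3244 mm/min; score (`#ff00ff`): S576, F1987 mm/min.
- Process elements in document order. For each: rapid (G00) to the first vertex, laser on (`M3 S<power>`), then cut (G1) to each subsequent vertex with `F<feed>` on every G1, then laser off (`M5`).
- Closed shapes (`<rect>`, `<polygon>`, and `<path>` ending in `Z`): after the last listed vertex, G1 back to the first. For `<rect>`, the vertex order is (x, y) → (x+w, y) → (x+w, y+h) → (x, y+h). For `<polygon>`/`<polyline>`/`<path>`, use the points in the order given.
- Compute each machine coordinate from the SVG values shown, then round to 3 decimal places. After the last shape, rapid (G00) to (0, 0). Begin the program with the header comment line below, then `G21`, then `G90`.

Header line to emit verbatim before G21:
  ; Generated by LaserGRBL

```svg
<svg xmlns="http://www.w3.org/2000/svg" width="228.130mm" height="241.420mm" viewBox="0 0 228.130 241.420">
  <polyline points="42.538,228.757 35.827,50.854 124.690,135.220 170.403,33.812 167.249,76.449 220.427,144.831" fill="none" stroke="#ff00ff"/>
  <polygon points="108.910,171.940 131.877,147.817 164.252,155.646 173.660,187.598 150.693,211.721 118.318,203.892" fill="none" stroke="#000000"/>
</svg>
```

Since the viewBox matches the mm dimensions, user units are millimetres directly. The only transform is the Y-flip y_m = 241.420 − y_svg.

Shape 1 is a open polyline drawn with `<polyline>`. Its stroke #ff00ff means score at S576, F1987. After flipping Y the toolpath is (42.538,12.663) → (35.827,190.566) → (124.690,106.200) → (170.403,207.608) → (167.249,164.971) → (220.427,96.589).

Shape 2 is a regular polygon drawn with `<polygon>`. Its stroke #000000 means cut at S914, F1112. After flipping Y the toolpath is (108.910,69.480) → (131.877,93.603) → (164.252,85.774) → (173.660,53.822) → (150.693,29.699) → (118.318,37.528) → (108.910,69.480), returning to the start.

; Generated by LaserGRBL
G21
G90
G00 X42.538 Y12.663
M3 S576
G1 X35.827 Y190.566 F1987
G1 X124.690 Y106.200 F1987
G1 X170.403 Y207.608 F1987
G1 X167.249 Y164.971 F1987
G1 X220.427 Y96.589 F1987
M5
G00 X108.910 Y69.480
M3 S914
G1 X131.877 Y93.603 F1112
G1 X164.252 Y85.774 F1112
G1 X173.660 Y53.822 F1112
G1 X150.693 Y29.699 F1112
G1 X118.318 Y37.528 F1112
G1 X108.910 Y69.480 F1112
M5
G00 X0.000 Y0.000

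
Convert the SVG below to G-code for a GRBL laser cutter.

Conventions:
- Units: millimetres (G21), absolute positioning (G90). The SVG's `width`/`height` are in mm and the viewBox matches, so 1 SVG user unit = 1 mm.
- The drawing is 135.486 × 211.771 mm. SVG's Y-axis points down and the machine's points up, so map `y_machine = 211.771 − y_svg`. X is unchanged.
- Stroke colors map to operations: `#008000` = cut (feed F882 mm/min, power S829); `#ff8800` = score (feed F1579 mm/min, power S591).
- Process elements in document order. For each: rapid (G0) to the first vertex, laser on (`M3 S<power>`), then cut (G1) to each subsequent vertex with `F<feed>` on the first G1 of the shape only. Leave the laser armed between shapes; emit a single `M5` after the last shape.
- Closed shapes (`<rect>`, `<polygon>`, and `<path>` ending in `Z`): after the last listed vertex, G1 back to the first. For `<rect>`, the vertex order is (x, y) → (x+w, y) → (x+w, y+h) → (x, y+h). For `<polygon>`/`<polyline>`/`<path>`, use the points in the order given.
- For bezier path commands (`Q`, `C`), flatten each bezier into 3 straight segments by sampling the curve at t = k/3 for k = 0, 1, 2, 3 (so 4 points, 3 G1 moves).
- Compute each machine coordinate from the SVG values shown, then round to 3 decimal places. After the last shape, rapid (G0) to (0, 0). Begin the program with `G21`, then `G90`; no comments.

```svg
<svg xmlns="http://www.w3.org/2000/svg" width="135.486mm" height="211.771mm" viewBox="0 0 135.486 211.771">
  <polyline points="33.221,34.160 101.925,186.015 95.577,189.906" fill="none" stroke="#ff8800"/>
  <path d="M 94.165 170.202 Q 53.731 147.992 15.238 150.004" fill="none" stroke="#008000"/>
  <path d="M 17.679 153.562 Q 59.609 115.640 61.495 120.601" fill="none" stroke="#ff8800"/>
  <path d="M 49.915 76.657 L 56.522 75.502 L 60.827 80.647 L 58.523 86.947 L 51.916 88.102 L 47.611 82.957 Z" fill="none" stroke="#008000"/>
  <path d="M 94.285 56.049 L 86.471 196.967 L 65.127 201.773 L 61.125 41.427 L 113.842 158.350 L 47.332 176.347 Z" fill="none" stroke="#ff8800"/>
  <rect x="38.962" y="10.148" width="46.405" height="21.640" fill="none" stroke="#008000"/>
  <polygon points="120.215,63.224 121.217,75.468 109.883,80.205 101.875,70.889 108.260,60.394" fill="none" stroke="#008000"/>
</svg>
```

1 u = 1 mm; y_m = 211.771 − y.

[1] `<polyline>` open polyline, #ff8800→score S591 F1579: (33.221,177.611) → (101.925,25.756) → (95.577,21.865)

[2] `<path>` quadratic bezier, #008000→cut S829 F882: (94.165,41.569) → (67.425,53.684) → (41.116,60.417) → (15.238,61.767)

[3] `<path>` quadratic bezier, #ff8800→score S591 F1579: (17.679,58.209) → (41.183,78.726) → (55.788,89.713) → (61.495,91.170)

[4] `<path>` regular polygon, #008000→cut S829 F882: (49.915,135.114) → (56.522,136.269) → (60.827,131.124) → (58.523,124.824) → (51.916,123.669) → (47.611,128.814) → (49.915,135.114) (closed)

[5] `<path>` closed polygon, #ff8800→score S591 F1579: (94.285,155.722) → (86.471,14.804) → (65.127,9.998) → (61.125,170.344) → (113.842,53.421) → (47.332,35.424) → (94.285,155.722) (closed)

[6] `<rect>` rectangle, #008000→cut S829 F882: (38.962,201.623) → (85.367,201.623) → (85.367,179.983) → (38.962,179.983) → (38.962,201.623) (closed)

[7] `<polygon>` regular polygon, #008000→cut S829 F882: (120.215,148.547) → (121.217,136.303) → (109.883,131.566) → (101.875,140.882) → (108.260,151.377) → (120.215,148.547) (closed)

G21
G90
G0 X33.221 Y177.611
M3 S591
G1 X101.925 Y25.756 F1579
G1 X95.577 Y21.865
G0 X94.165 Y41.569
M3 S829
G1 X67.425 Y53.684 F882
G1 X41.116 Y60.417
G1 X15.238 Y61.767
G0 X17.679 Y58.209
M3 S591
G1 X41.183 Y78.726 F1579
G1 X55.788 Y89.713
G1 X61.495 Y91.170
G0 X49.915 Y135.114
M3 S829
G1 X56.522 Y136.269 F882
G1 X60.827 Y131.124
G1 X58.523 Y124.824
G1 X51.916 Y123.669
G1 X47.611 Y128.814
G1 X49.915 Y135.114
G0 X94.285 Y155.722
M3 S591
G1 X86.471 Y14.804 F1579
G1 X65.127 Y9.998
G1 X61.125 Y170.344
G1 X113.842 Y53.421
G1 X47.332 Y35.424
G1 X94.285 Y155.722
G0 X38.962 Y201.623
M3 S829
G1 X85.367 Y201.623 F882
G1 X85.367 Y179.983
G1 X38.962 Y179.983
G1 X38.962 Y201.623
G0 X120.215 Y148.547
M3 S829
G1 X121.217 Y136.303 F882
G1 X109.883 Y131.566
G1 X101.875 Y140.882
G1 X108.260 Y151.377
G1 X120.215 Y148.547
M5
G0 X0.000 Y0.000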